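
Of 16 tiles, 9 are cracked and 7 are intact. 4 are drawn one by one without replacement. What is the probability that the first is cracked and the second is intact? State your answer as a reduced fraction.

21/80

Multiply the conditional probabilities at each draw: 9/16 · 7/15 = 63/240 = 21/80.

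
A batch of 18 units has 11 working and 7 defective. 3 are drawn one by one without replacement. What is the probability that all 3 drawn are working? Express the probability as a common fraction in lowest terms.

Multiply the conditional probabilities at each draw: 11/18 · 10/17 · 9/16 = 990/4896 = 55/272.

55/272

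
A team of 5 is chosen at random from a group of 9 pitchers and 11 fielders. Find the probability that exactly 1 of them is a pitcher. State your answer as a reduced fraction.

495/2584

The sample space is all 5-subsets of the 20: C(20,5) = 15504.
Selections with exactly 1 pitcher: choose 1 of the 9 pitchers and 4 of the 11 fielders, C(9,1)·C(11,4) = 9·330 = 2970.
Probability = 2970/15504 = 495/2584.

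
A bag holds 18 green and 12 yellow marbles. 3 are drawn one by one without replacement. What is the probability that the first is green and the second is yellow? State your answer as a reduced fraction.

36/145

Multiply the conditional probabilities at each draw: 18/30 · 12/29 = 216/870 = 36/145.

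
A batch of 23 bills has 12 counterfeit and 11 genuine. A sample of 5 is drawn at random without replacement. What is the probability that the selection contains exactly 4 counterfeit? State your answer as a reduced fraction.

Total number of selections: C(23,5) = 33649.
Selections with exactly 4 counterfeit: choose 4 of the 12 counterfeit and 1 of the 11 genuine, C(12,4)·C(11,1) = 495·11 = 5445.
Probability = 5445/33649 = 495/3059.

495/3059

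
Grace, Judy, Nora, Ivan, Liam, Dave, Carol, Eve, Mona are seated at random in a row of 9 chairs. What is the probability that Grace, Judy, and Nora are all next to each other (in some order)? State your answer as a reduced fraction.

1/12

There are 9! = 362880 arrangements.
Treat the three as one block: 7! placements × 3! orders within the block = 5040·6 = 30240.
Probability = 30240/362880 = 1/12.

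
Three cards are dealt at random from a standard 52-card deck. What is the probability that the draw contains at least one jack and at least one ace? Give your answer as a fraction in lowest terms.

188/5525

There are C(52,3) = 22100 possible draws.
By inclusion-exclusion on the complements, draws missing all jacks or all aces: C(48,3) + C(48,3) − C(44,3) = 17296 + 17296 − 13244 = 21348.
So draws with at least one of each: 22100 − 21348 = 752, probability 752/22100 = 188/5525.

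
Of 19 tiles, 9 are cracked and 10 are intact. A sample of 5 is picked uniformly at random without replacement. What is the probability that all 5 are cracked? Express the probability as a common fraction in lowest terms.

7/646

There are C(19,5) = 11628 possible selections.
Selections with all cracked: C(9,5) = 126.
Probability = 126/11628 = 7/646.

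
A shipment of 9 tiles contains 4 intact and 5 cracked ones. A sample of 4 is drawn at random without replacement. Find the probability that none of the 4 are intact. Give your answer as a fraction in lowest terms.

5/126

There are C(9,4) = 126 possible selections.
Selections with no intact (all cracked): C(5,4) = 5.
Probability = 5/126.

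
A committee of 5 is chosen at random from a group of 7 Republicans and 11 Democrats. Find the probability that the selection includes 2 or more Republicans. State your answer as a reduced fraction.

There are C(18,5) = 8568 ways to choose the 5.
Count the complement (fewer than 2 Republicans): C(7,0)·C(11,5) + C(7,1)·C(11,4) = 462 + 2310 = 2772.
Probability = 1 − 2772/8568 = 5796/8568 = 23/34.

23/34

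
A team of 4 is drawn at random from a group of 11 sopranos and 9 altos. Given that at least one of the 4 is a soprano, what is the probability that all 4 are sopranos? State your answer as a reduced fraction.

10/143

Work in counts. Selections with at least one soprano: C(20,4) − C(9,4) = 4845 − 126 = 4719.
Of those, selections where all 4 are sopranos: C(11,4) = 330.
Conditional probability = 330/4719 = 10/143.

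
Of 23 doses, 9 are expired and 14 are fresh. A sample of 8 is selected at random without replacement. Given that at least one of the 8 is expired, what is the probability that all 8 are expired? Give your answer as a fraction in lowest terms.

3/162437

Work in counts. Selections with at least one expired: C(23,8) − C(14,8) = 490314 − 3003 = 487311.
Of those, selections where all 8 are expired: C(9,8) = 9.
Conditional probability = 9/487311 = 3/162437.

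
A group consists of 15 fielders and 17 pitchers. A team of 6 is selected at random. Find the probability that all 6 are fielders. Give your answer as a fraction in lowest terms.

There are C(32,6) = 906192 possible selections.
Selections with all fielders: C(15,6) = 5005.
Probability = 5005/906192 = 715/129456.

715/129456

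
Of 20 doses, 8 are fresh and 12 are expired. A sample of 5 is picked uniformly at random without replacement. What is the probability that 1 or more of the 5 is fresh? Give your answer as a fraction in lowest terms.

613/646

There are C(20,5) = 15504 ways to choose the 5.
The complement is all 5 are expired: C(12,5) = 792.
Probability = 1 − 792/15504 = 14712/15504 = 613/646.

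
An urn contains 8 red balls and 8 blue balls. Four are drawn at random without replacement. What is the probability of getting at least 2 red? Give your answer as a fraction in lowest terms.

There are C(16,4) = 1820 ways to choose the 4.
Count the complement (fewer than 2 red): C(8,0)·C(8,4) + C(8,1)·C(8,3) = 70 + 448 = 518.
Probability = 1 − 518/1820 = 1302/1820 = 93/130.

93/130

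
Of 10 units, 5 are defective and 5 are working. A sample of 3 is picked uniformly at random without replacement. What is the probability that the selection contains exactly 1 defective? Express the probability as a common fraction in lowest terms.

5/12

There are C(10,3) = 120 ways to choose 3 from 10.
Selections with exactly 1 defective: choose 1 of the 5 defective and 2 of the 5 working, C(5,1)·C(5,2) = 5·10 = 50.
Probability = 50/120 = 5/12.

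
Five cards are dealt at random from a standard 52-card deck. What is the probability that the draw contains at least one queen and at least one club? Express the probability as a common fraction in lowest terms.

229297/866320

There are C(52,5) = 2598960 possible draws.
By inclusion-exclusion on the complements, draws missing all queens or all clubs: C(48,5) + C(39,5) − C(36,5) = 1712304 + 575757 − 376992 = 1911069.
So draws with at least one of each: 2598960 − 1911069 = 687891, probability 687891/2598960 = 229297/866320.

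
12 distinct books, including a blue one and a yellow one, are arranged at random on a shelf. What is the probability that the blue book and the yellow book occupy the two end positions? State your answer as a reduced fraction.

1/66

There are 12! = 479001600 arrangements.
Place the blue book and the yellow book at the ends in 2 ways, arrange the remaining 10 in 10! = 3628800 ways: 2·3628800 = 7257600.
Probability = 7257600/479001600 = 1/66.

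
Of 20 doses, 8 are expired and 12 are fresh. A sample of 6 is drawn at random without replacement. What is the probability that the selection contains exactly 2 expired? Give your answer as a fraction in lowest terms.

The sample space is all 6-subsets of the 20: C(20,6) = 38760.
Selections with exactly 2 expired: choose 2 of the 8 expired and 4 of the 12 fresh, C(8,2)·C(12,4) = 28·495 = 13860.
Probability = 13860/38760 = 231/646.

231/646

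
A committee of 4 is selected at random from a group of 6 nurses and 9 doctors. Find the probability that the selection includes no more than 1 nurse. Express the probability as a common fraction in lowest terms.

6/13

There are C(15,4) = 1365 ways to choose the 4.
Favorable selections (no more than 1 nurse): C(6,0)·C(9,4) + C(6,1)·C(9,3) = 126 + 504 = 630.
Probability = 630/1365 = 6/13.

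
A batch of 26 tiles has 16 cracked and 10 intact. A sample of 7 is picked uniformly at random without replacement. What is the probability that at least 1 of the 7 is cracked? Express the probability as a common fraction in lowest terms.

There are C(26,7) = 657800 ways to choose the 7.
The complement is all 7 are intact: C(10,7) = 120.
Probability = 1 − 120/657800 = 657680/657800 = 16442/16445.

16442/16445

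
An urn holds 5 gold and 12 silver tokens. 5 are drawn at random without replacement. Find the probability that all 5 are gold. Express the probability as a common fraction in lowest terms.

1/6188

There are C(17,5) = 6188 possible selections.
Selections with all gold: C(5,5) = 1.
Probability = 1/6188.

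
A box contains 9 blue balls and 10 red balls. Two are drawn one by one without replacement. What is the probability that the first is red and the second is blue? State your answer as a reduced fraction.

5/19

Multiply the conditional probabilities at each draw: 10/19 · 9/18 = 90/342 = 5/19.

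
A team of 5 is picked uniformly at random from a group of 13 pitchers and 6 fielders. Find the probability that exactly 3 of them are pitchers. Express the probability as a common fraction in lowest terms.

Total number of selections: C(19,5) = 11628.
Selections with exactly 3 pitchers: choose 3 of the 13 pitchers and 2 of the 6 fielders, C(13,3)·C(6,2) = 286·15 = 4290.
Probability = 4290/11628 = 715/1938.

715/1938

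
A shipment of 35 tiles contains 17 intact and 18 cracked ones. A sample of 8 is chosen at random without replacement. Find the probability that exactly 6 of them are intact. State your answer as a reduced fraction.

3978/49445

Total number of selections: C(35,8) = 23535820.
Selections with exactly 6 intact: choose 6 of the 17 intact and 2 of the 18 cracked, C(17,6)·C(18,2) = 12376·153 = 1893528.
Probability = 1893528/23535820 = 3978/49445.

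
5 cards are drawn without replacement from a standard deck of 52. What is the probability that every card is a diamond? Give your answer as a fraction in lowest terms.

There are C(52,5) = 2598960 possible 5-card hands.
Hands that are all diamonds: C(13,5) = 1287.
Probability = 1287/2598960 = 33/66640.

33/66640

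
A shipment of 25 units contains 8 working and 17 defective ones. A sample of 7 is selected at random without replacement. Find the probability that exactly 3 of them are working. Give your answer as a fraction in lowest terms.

6664/24035

There are C(25,7) = 480700 ways to choose 7 from 25.
Selections with exactly 3 working: choose 3 of the 8 working and 4 of the 17 defective, C(8,3)·C(17,4) = 56·2380 = 133280.
Probability = 133280/480700 = 6664/24035.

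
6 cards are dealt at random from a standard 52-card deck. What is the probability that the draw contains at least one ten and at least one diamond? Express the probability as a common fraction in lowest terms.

There are C(52,6) = 20358520 possible draws.
By inclusion-exclusion on the complements, draws missing all tens or all diamonds: C(48,6) + C(39,6) − C(36,6) = 12271512 + 3262623 − 1947792 = 13586343.
So draws with at least one of each: 20358520 − 13586343 = 6772177, probability 6772177/20358520.

6772177/20358520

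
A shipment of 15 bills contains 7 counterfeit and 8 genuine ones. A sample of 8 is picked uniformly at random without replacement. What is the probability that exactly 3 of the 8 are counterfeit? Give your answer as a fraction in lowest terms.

392/1287

The sample space is all 8-subsets of the 15: C(15,8) = 6435.
Selections with exactly 3 counterfeit: choose 3 of the 7 counterfeit and 5 of the 8 genuine, C(7,3)·C(8,5) = 35·56 = 1960.
Probability = 1960/6435 = 392/1287.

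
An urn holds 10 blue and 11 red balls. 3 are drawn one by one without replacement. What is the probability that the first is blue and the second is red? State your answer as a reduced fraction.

Multiply the conditional probabilities at each draw: 10/21 · 11/20 = 110/420 = 11/42.

11/42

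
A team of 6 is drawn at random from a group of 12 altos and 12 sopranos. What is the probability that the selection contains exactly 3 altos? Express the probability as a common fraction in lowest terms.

There are C(24,6) = 134596 ways to choose 6 from 24.
Selections with exactly 3 altos: choose 3 of the 12 altos and 3 of the 12 sopranos, C(12,3)·C(12,3) = 220·220 = 48400.
Probability = 48400/134596 = 1100/3059.

1100/3059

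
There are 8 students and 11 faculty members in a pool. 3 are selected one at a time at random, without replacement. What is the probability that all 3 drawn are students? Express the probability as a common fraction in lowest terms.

Multiply the conditional probabilities at each draw: 8/19 · 7/18 · 6/17 = 336/5814 = 56/969.

56/969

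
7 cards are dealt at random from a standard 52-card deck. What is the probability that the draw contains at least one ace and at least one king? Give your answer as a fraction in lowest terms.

There are C(52,7) = 133784560 possible draws.
By inclusion-exclusion on the complements, draws missing all aces or all kings: C(48,7) + C(48,7) − C(44,7) = 73629072 + 73629072 − 38320568 = 108937576.
So draws with at least one of each: 133784560 − 108937576 = 24846984, probability 24846984/133784560 = 3105873/16723070.

3105873/16723070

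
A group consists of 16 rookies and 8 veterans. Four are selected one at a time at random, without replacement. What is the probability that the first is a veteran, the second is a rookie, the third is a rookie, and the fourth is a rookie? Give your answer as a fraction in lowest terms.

80/759

Multiply the conditional probabilities at each draw: 8/24 · 16/23 · 15/22 · 14/21 = 26880/255024 = 80/759.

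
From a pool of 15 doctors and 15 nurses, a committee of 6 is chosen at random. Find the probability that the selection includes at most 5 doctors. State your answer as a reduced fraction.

There are C(30,6) = 593775 ways to choose the 6.
The complement is exactly 6 doctors: C(15,6)·C(15,0) = 5005.
Probability = 1 − 5005/593775 = 588770/593775 = 1294/1305.

1294/1305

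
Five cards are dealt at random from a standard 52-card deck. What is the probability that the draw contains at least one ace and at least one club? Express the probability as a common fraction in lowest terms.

There are C(52,5) = 2598960 possible draws.
By inclusion-exclusion on the complements, draws missing all aces or all clubs: C(48,5) + C(39,5) − C(36,5) = 1712304 + 575757 − 376992 = 1911069.
So draws with at least one of each: 2598960 − 1911069 = 687891, probability 687891/2598960 = 229297/866320.

229297/866320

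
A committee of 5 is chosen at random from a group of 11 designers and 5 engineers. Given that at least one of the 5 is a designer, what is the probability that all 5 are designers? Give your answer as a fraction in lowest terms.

Work in counts. Selections with at least one designer: C(16,5) − C(5,5) = 4368 − 1 = 4367.
Of those, selections where all 5 are designers: C(11,5) = 462.
Conditional probability = 462/4367 = 42/397.

42/397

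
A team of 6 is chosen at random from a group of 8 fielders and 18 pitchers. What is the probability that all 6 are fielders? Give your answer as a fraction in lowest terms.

There are C(26,6) = 230230 possible selections.
Selections with all fielders: C(8,6) = 28.
Probability = 28/230230 = 2/16445.

2/16445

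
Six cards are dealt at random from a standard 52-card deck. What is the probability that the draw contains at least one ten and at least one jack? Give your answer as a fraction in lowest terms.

There are C(52,6) = 20358520 possible draws.
By inclusion-exclusion on the complements, draws missing all tens or all jacks: C(48,6) + C(48,6) − C(44,6) = 12271512 + 12271512 − 7059052 = 17483972.
So draws with at least one of each: 20358520 − 17483972 = 2874548, probability 2874548/20358520 = 718637/5089630.

718637/5089630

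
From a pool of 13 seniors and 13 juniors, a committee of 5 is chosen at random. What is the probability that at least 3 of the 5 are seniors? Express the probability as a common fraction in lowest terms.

1/2

Total selections: C(26,5) = 65780.
Favorable selections (at least 3 seniors): C(13,3)·C(13,2) + C(13,4)·C(13,1) + C(13,5)·C(13,0) = 22308 + 9295 + 1287 = 32890.
Probability = 32890/65780 = 1/2.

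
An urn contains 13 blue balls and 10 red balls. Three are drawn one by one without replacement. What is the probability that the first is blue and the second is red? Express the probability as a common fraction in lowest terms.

Multiply the conditional probabilities at each draw: 13/23 · 10/22 = 130/506 = 65/253.

65/253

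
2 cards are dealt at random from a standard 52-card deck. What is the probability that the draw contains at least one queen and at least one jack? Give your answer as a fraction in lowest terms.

8/663

There are C(52,2) = 1326 possible draws.
By inclusion-exclusion on the complements, draws missing all queens or all jacks: C(48,2) + C(48,2) − C(44,2) = 1128 + 1128 − 946 = 1310.
So draws with at least one of each: 1326 − 1310 = 16, probability 16/1326 = 8/663.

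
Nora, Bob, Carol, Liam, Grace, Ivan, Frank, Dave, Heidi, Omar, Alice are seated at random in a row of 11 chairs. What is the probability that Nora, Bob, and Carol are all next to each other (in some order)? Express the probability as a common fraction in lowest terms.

3/55

There are 11! = 39916800 arrangements.
Treat the three as one block: 9! placements × 3! orders within the block = 362880·6 = 2177280.
Probability = 2177280/39916800 = 3/55.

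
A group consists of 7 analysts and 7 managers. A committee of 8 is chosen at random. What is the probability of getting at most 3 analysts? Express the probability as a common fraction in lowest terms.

Total selections: C(14,8) = 3003.
Favorable selections (at most 3 analysts): C(7,1)·C(7,7) + C(7,2)·C(7,6) + C(7,3)·C(7,5) = 7 + 147 + 735 = 889.
Probability = 889/3003 = 127/429.

127/429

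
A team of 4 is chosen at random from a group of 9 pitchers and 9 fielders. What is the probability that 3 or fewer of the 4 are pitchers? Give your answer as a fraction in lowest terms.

163/170

Total selections: C(18,4) = 3060.
The complement is exactly 4 pitchers: C(9,4)·C(9,0) = 126.
Probability = 1 − 126/3060 = 2934/3060 = 163/170.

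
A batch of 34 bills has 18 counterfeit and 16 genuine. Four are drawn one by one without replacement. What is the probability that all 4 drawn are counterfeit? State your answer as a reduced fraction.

45/682

Multiply the conditional probabilities at each draw: 18/34 · 17/33 · 16/32 · 15/31 = 73440/1113024 = 45/682.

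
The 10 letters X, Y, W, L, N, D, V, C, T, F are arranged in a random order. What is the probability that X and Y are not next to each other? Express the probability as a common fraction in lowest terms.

4/5

There are 10! = 3628800 arrangements.
Arrangements with X and Y adjacent: 2·9! = 725760.
So not adjacent: 3628800 − 725760 = 2903040, probability 2903040/3628800 = 4/5.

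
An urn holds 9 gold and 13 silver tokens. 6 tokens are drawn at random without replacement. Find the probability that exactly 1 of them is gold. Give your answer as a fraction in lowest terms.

Total number of selections: C(22,6) = 74613.
Selections with exactly 1 gold: choose 1 of the 9 gold and 5 of the 13 silver, C(9,1)·C(13,5) = 9·1287 = 11583.
Probability = 11583/74613 = 351/2261.

351/2261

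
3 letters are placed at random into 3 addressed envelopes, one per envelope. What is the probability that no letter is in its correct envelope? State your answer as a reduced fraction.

1/3

There are 3! = 6 assignments.
By inclusion-exclusion, assignments with no fixed points: C(3,0)·3! − C(3,1)·2! + C(3,2)·1! − C(3,3)·0! = 2.
Probability = 2/6 = 1/3.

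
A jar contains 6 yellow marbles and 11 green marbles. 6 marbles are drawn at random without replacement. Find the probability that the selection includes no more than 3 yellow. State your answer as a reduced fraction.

2871/3094

Total selections: C(17,6) = 12376.
Count the complement (more than 3 yellow): C(6,4)·C(11,2) + C(6,5)·C(11,1) + C(6,6)·C(11,0) = 825 + 66 + 1 = 892.
Probability = 1 − 892/12376 = 11484/12376 = 2871/3094.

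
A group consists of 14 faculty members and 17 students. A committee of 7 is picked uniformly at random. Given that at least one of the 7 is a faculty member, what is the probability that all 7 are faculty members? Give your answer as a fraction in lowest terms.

Work in counts. Selections with at least one faculty member: C(31,7) − C(17,7) = 2629575 − 19448 = 2610127.
Of those, selections where all 7 are faculty members: C(14,7) = 3432.
Conditional probability = 3432/2610127 = 264/200779.

264/200779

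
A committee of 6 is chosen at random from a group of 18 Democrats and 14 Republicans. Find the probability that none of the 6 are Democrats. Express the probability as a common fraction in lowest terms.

There are C(32,6) = 906192 possible selections.
Selections with no Democrats (all Republicans): C(14,6) = 3003.
Probability = 3003/906192 = 143/43152.

143/43152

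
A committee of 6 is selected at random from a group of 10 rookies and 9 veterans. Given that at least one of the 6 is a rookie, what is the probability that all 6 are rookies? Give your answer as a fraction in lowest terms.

5/644

Work in counts. Selections with at least one rookie: C(19,6) − C(9,6) = 27132 − 84 = 27048.
Of those, selections where all 6 are rookies: C(10,6) = 210.
Conditional probability = 210/27048 = 5/644.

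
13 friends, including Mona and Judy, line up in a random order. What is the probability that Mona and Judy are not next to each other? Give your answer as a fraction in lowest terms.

11/13

There are 13! = 6227020800 arrangements.
Arrangements with Mona and Judy adjacent: 2·12! = 958003200.
So not adjacent: 6227020800 − 958003200 = 5269017600, probability 5269017600/6227020800 = 11/13.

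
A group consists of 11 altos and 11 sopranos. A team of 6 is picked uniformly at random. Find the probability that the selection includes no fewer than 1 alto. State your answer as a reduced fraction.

There are C(22,6) = 74613 ways to choose the 6.
The complement is all 6 are sopranos: C(11,6) = 462.
Probability = 1 − 462/74613 = 74151/74613 = 321/323.

321/323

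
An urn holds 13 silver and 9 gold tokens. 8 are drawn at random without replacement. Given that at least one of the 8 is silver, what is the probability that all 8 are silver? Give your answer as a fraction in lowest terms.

Work in counts. Selections with at least one silver: C(22,8) − C(9,8) = 319770 − 9 = 319761.
Of those, selections where all 8 are silver: C(13,8) = 1287.
Conditional probability = 1287/319761 = 11/2733.

11/2733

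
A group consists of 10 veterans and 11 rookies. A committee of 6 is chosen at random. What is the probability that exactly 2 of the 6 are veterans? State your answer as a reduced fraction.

2475/9044

Total number of selections: C(21,6) = 54264.
Selections with exactly 2 veterans: choose 2 of the 10 veterans and 4 of the 11 rookies, C(10,2)·C(11,4) = 45·330 = 14850.
Probability = 14850/54264 = 2475/9044.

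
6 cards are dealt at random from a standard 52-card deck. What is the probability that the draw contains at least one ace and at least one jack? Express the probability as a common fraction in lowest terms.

718637/5089630

There are C(52,6) = 20358520 possible draws.
By inclusion-exclusion on the complements, draws missing all aces or all jacks: C(48,6) + C(48,6) − C(44,6) = 12271512 + 12271512 − 7059052 = 17483972.
So draws with at least one of each: 20358520 − 17483972 = 2874548, probability 2874548/20358520 = 718637/5089630.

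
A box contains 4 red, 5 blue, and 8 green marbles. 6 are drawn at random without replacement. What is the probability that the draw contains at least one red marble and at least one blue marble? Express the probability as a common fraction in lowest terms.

There are C(17,6) = 12376 possible draws.
By inclusion-exclusion on the complements, draws missing all red or all blue: C(13,6) + C(12,6) − C(8,6) = 1716 + 924 − 28 = 2612.
So draws with at least one of each: 12376 − 2612 = 9764, probability 9764/12376 = 2441/3094.

2441/3094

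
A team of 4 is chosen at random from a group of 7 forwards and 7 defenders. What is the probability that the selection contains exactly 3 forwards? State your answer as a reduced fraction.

35/143

There are C(14,4) = 1001 ways to choose 4 from 14.
Selections with exactly 3 forwards: choose 3 of the 7 forwards and 1 of the 7 defenders, C(7,3)·C(7,1) = 35·7 = 245.
Probability = 245/1001 = 35/143.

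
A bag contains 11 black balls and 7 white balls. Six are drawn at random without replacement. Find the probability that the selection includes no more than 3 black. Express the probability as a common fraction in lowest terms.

Total selections: C(18,6) = 18564.
Count the complement (more than 3 black): C(11,4)·C(7,2) + C(11,5)·C(7,1) + C(11,6)·C(7,0) = 6930 + 3234 + 462 = 10626.
Probability = 1 − 10626/18564 = 7938/18564 = 189/442.

189/442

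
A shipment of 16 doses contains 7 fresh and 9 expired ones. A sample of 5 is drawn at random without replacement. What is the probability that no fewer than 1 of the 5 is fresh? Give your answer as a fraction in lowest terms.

101/104

There are C(16,5) = 4368 ways to choose the 5.
The complement is all 5 are expired: C(9,5) = 126.
Probability = 1 − 126/4368 = 4242/4368 = 101/104.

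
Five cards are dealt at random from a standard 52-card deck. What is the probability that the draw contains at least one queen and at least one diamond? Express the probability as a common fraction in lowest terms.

There are C(52,5) = 2598960 possible draws.
By inclusion-exclusion on the complements, draws missing all queens or all diamonds: C(48,5) + C(39,5) − C(36,5) = 1712304 + 575757 − 376992 = 1911069.
So draws with at least one of each: 2598960 − 1911069 = 687891, probability 687891/2598960 = 229297/866320.

229297/866320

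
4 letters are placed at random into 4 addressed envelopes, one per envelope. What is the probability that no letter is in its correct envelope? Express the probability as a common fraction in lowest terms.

There are 4! = 24 assignments.
By inclusion-exclusion, assignments with no fixed points: C(4,0)·4! − C(4,1)·3! + C(4,2)·2! − C(4,3)·1! + C(4,4)·0! = 9.
Probability = 9/24 = 3/8.

3/8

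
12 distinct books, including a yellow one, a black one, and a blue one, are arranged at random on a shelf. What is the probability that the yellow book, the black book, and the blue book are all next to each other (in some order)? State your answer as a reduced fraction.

1/22

There are 12! = 479001600 arrangements.
Treat the three as one block: 10! placements × 3! orders within the block = 3628800·6 = 21772800.
Probability = 21772800/479001600 = 1/22.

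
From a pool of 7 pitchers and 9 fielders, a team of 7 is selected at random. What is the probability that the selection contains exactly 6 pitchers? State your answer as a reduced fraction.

There are C(16,7) = 11440 ways to choose 7 from 16.
Selections with exactly 6 pitchers: choose 6 of the 7 pitchers and 1 of the 9 fielders, C(7,6)·C(9,1) = 7·9 = 63.
Probability = 63/11440.

63/11440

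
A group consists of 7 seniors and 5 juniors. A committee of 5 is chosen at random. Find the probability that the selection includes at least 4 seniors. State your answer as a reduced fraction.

There are C(12,5) = 792 ways to choose the 5.
Favorable selections (at least 4 seniors): C(7,4)·C(5,1) + C(7,5)·C(5,0) = 175 + 21 = 196.
Probability = 196/792 = 49/198.

49/198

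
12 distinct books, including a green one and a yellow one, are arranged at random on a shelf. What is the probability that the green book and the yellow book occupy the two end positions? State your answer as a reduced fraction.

1/66

There are 12! = 479001600 arrangements.
Place the green book and the yellow book at the ends in 2 ways, arrange the remaining 10 in 10! = 3628800 ways: 2·3628800 = 7257600.
Probability = 7257600/479001600 = 1/66.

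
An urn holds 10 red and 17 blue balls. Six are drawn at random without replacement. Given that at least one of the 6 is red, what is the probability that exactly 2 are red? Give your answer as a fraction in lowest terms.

53550/141817

Work in counts. Selections with at least one red: C(27,6) − C(17,6) = 296010 − 12376 = 283634.
Of those, selections where exactly 2 are red: C(10,2)·C(17,4) = 45·2380 = 107100.
Conditional probability = 107100/283634 = 53550/141817.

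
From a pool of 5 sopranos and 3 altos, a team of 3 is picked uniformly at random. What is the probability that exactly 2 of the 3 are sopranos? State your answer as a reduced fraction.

There are C(8,3) = 56 ways to choose 3 from 8.
Selections with exactly 2 sopranos: choose 2 of the 5 sopranos and 1 of the 3 altos, C(5,2)·C(3,1) = 10·3 = 30.
Probability = 30/56 = 15/28.

15/28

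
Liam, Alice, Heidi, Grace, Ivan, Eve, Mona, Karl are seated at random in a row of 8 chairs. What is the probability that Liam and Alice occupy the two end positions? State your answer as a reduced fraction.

1/28

There are 8! = 40320 arrangements.
Place Liam and Alice at the ends in 2 ways, arrange the remaining 6 in 6! = 720 ways: 2·720 = 1440.
Probability = 1440/40320 = 1/28.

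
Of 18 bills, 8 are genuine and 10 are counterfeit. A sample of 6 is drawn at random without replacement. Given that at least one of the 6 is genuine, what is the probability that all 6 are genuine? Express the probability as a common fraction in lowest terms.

2/1311

Work in counts. Selections with at least one genuine: C(18,6) − C(10,6) = 18564 − 210 = 18354.
Of those, selections where all 6 are genuine: C(8,6) = 28.
Conditional probability = 28/18354 = 2/1311.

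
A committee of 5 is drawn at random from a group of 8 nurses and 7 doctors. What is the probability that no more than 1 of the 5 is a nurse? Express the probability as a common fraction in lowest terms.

Total selections: C(15,5) = 3003.
Favorable selections (no more than 1 nurse): C(8,0)·C(7,5) + C(8,1)·C(7,4) = 21 + 280 = 301.
Probability = 301/3003 = 43/429.

43/429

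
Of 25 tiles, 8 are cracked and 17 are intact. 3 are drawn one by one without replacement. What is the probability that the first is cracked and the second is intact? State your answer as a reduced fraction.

Multiply the conditional probabilities at each draw: 8/25 · 17/24 = 136/600 = 17/75.

17/75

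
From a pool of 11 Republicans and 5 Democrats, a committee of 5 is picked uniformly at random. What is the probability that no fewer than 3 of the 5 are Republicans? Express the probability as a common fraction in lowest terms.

Total selections: C(16,5) = 4368.
Favorable selections (no fewer than 3 Republicans): C(11,3)·C(5,2) + C(11,4)·C(5,1) + C(11,5)·C(5,0) = 1650 + 1650 + 462 = 3762.
Probability = 3762/4368 = 627/728.

627/728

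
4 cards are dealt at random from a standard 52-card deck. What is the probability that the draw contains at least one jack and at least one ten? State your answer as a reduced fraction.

There are C(52,4) = 270725 possible draws.
By inclusion-exclusion on the complements, draws missing all jacks or all tens: C(48,4) + C(48,4) − C(44,4) = 194580 + 194580 − 135751 = 253409.
So draws with at least one of each: 270725 − 253409 = 17316, probability 17316/270725 = 1332/20825.

1332/20825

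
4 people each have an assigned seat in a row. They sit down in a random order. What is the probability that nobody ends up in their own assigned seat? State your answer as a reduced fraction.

3/8

There are 4! = 24 seatings.
By inclusion-exclusion, seatings with no fixed points: C(4,0)·4! − C(4,1)·3! + C(4,2)·2! − C(4,3)·1! + C(4,4)·0! = 9.
Probability = 9/24 = 3/8.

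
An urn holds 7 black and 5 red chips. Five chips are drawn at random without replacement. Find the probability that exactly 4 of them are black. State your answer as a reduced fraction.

175/792

Total number of selections: C(12,5) = 792.
Selections with exactly 4 black: choose 4 of the 7 black and 1 of the 5 red, C(7,4)·C(5,1) = 35·5 = 175.
Probability = 175/792.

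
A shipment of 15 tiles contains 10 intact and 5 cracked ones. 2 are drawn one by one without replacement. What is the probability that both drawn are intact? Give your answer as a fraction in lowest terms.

3/7

Multiply the conditional probabilities at each draw: 10/15 · 9/14 = 90/210 = 3/7.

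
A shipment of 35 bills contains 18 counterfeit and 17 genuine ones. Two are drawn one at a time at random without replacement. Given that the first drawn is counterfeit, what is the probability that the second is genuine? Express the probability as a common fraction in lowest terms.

1/2

After removing one counterfeit, 34 remain: 17 counterfeit and 17 genuine.
So the probability the next is genuine is 17/34 = 1/2.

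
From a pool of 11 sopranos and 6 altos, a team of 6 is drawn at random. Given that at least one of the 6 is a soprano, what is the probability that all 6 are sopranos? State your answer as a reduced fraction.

Work in counts. Selections with at least one soprano: C(17,6) − C(6,6) = 12376 − 1 = 12375.
Of those, selections where all 6 are sopranos: C(11,6) = 462.
Conditional probability = 462/12375 = 14/375.

14/375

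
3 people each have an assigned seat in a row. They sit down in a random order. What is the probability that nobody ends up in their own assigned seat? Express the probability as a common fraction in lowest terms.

1/3

There are 3! = 6 seatings.
By inclusion-exclusion, seatings with no fixed points: C(3,0)·3! − C(3,1)·2! + C(3,2)·1! − C(3,3)·0! = 2.
Probability = 2/6 = 1/3.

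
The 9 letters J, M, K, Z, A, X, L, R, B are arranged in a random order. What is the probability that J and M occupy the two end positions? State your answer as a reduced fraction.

1/36

There are 9! = 362880 arrangements.
Place J and M at the ends in 2 ways, arrange the remaining 7 in 7! = 5040 ways: 2·5040 = 10080.
Probability = 10080/362880 = 1/36.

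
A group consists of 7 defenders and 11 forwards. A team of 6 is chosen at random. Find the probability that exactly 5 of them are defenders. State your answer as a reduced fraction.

11/884

There are C(18,6) = 18564 ways to choose 6 from 18.
Selections with exactly 5 defenders: choose 5 of the 7 defenders and 1 of the 11 forwards, C(7,5)·C(11,1) = 21·11 = 231.
Probability = 231/18564 = 11/884.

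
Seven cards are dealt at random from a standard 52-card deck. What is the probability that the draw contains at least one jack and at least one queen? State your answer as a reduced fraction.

3105873/16723070

There are C(52,7) = 133784560 possible draws.
By inclusion-exclusion on the complements, draws missing all jacks or all queens: C(48,7) + C(48,7) − C(44,7) = 73629072 + 73629072 − 38320568 = 108937576.
So draws with at least one of each: 133784560 − 108937576 = 24846984, probability 24846984/133784560 = 3105873/16723070.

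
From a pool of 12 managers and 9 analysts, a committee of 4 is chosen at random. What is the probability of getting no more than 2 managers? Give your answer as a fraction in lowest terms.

There are C(21,4) = 5985 ways to choose the 4.
Count the complement (more than 2 managers): C(12,3)·C(9,1) + C(12,4)·C(9,0) = 1980 + 495 = 2475.
Probability = 1 − 2475/5985 = 3510/5985 = 78/133.

78/133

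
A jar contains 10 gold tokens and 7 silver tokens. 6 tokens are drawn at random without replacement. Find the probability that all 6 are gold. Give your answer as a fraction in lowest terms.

15/884

There are C(17,6) = 12376 possible selections.
Selections with all gold: C(10,6) = 210.
Probability = 210/12376 = 15/884.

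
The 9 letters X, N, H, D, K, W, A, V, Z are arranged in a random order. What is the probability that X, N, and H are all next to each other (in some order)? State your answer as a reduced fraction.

1/12

There are 9! = 362880 arrangements.
Treat the three as one block: 7! placements × 3! orders within the block = 5040·6 = 30240.
Probability = 30240/362880 = 1/12.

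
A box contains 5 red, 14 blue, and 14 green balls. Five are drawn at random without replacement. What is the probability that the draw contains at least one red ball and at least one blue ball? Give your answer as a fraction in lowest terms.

There are C(33,5) = 237336 possible draws.
By inclusion-exclusion on the complements, draws missing all red or all blue: C(28,5) + C(19,5) − C(14,5) = 98280 + 11628 − 2002 = 107906.
So draws with at least one of each: 237336 − 107906 = 129430, probability 129430/237336 = 64715/118668.

64715/118668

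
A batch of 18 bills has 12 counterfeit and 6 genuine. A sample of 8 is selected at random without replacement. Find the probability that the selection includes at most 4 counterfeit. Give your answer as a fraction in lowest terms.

Total selections: C(18,8) = 43758.
Favorable selections (at most 4 counterfeit): C(12,2)·C(6,6) + C(12,3)·C(6,5) + C(12,4)·C(6,4) = 66 + 1320 + 7425 = 8811.
Probability = 8811/43758 = 89/442.

89/442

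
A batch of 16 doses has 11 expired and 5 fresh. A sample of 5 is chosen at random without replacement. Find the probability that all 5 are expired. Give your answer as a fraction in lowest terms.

There are C(16,5) = 4368 possible selections.
Selections with all expired: C(11,5) = 462.
Probability = 462/4368 = 11/104.

11/104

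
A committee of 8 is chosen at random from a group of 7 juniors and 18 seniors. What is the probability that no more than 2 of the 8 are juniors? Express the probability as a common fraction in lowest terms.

There are C(25,8) = 1081575 ways to choose the 8.
Favorable selections (no more than 2 juniors): C(7,0)·C(18,8) + C(7,1)·C(18,7) + C(7,2)·C(18,6) = 43758 + 222768 + 389844 = 656370.
Probability = 656370/1081575 = 1326/2185.

1326/2185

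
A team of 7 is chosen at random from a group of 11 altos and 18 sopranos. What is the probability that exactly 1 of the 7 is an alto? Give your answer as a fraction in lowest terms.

There are C(29,7) = 1560780 ways to choose 7 from 29.
Selections with exactly 1 alto: choose 1 of the 11 altos and 6 of the 18 sopranos, C(11,1)·C(18,6) = 11·18564 = 204204.
Probability = 204204/1560780 = 1309/10005.

1309/10005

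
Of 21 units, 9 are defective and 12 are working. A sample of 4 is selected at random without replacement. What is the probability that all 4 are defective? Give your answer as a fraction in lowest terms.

There are C(21,4) = 5985 possible selections.
Selections with all defective: C(9,4) = 126.
Probability = 126/5985 = 2/95.

2/95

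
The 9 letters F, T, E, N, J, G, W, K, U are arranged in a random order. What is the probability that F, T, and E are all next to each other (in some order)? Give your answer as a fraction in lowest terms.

1/12

There are 9! = 362880 arrangements.
Treat the three as one block: 7! placements × 3! orders within the block = 5040·6 = 30240.
Probability = 30240/362880 = 1/12.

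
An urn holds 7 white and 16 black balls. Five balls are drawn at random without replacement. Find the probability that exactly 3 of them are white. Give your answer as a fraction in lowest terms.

600/4807

There are C(23,5) = 33649 ways to choose 5 from 23.
Selections with exactly 3 white: choose 3 of the 7 white and 2 of the 16 black, C(7,3)·C(16,2) = 35·120 = 4200.
Probability = 4200/33649 = 600/4807.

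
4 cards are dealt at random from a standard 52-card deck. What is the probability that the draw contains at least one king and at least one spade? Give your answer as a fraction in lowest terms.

There are C(52,4) = 270725 possible draws.
By inclusion-exclusion on the complements, draws missing all kings or all spades: C(48,4) + C(39,4) − C(36,4) = 194580 + 82251 − 58905 = 217926.
So draws with at least one of each: 270725 − 217926 = 52799, probability 52799/270725.

52799/270725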